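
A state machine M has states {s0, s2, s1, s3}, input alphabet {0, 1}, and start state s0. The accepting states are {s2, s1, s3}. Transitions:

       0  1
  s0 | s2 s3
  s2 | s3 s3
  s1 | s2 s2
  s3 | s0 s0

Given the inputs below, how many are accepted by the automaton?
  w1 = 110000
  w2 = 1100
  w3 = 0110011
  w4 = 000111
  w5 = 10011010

w1: s0 → s3 → s0 → s2 → s3 → s0 → s2  → end s2, accepted
w2: s0 → s3 → s0 → s2 → s3  → end s3, accepted
w3: s0 → s2 → s3 → s0 → s2 → s3 → s0 → s3  → end s3, accepted
w4: s0 → s2 → s3 → s0 → s3 → s0 → s3  → end s3, accepted
w5: s0 → s3 → s0 → s2 → s3 → s0 → s2 → s3 → s0  → end s0, rejected

4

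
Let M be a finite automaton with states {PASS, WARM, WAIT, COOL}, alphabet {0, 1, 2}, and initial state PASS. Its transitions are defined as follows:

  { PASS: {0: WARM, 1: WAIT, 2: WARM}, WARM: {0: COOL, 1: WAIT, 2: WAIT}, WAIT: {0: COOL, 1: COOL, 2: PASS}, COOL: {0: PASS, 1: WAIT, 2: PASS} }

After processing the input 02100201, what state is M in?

Trace: PASS -0-> WARM -2-> WAIT -1-> COOL -0-> PASS -0-> WARM -2-> WAIT -0-> COOL -1-> WAIT

WAIT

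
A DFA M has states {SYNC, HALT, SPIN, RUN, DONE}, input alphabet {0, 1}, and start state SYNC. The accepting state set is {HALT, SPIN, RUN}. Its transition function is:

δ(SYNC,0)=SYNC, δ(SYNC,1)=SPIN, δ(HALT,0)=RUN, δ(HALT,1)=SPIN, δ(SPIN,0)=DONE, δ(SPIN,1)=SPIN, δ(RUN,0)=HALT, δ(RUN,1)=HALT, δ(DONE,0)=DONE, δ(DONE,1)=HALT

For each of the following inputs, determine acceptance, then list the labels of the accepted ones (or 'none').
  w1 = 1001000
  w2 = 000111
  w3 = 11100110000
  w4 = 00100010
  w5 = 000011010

w1, w2, w4, w5

w1:
  start at SYNC
  read '1': SYNC → SPIN
  read '0': SPIN → DONE
  read '0': DONE → DONE
  read '1': DONE → HALT
  read '0': HALT → RUN
  read '0': RUN → HALT
  read '0': HALT → RUN
  end RUN, accepted
w2:
  start at SYNC
  read '0': SYNC → SYNC
  read '0': SYNC → SYNC
  read '0': SYNC → SYNC
  read '1': SYNC → SPIN
  read '1': SPIN → SPIN
  read '1': SPIN → SPIN
  end SPIN, accepted
w3:
  start at SYNC
  read '1': SYNC → SPIN
  read '1': SPIN → SPIN
  read '1': SPIN → SPIN
  read '0': SPIN → DONE
  read '0': DONE → DONE
  read '1': DONE → HALT
  read '1': HALT → SPIN
  read '0': SPIN → DONE
  read '0': DONE → DONE
  read '0': DONE → DONE
  read '0': DONE → DONE
  end DONE, rejected
w4:
  start at SYNC
  read '0': SYNC → SYNC
  read '0': SYNC → SYNC
  read '1': SYNC → SPIN
  read '0': SPIN → DONE
  read '0': DONE → DONE
  read '0': DONE → DONE
  read '1': DONE → HALT
  read '0': HALT → RUN
  end RUN, accepted
w5:
  start at SYNC
  read '0': SYNC → SYNC
  read '0': SYNC → SYNC
  read '0': SYNC → SYNC
  read '0': SYNC → SYNC
  read '1': SYNC → SPIN
  read '1': SPIN → SPIN
  read '0': SPIN → DONE
  read '1': DONE → HALT
  read '0': HALT → RUN
  end RUN, accepted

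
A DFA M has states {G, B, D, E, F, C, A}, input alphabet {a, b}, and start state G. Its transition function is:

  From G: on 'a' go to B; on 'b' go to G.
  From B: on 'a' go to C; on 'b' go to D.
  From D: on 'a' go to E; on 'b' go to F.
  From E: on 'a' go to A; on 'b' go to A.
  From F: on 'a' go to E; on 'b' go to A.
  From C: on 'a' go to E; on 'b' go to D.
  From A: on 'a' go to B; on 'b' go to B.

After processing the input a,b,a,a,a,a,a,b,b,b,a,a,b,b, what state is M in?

D

start at G
read 'a': G → B
read 'b': B → D
read 'a': D → E
read 'a': E → A
read 'a': A → B
read 'a': B → C
read 'a': C → E
read 'b': E → A
read 'b': A → B
read 'b': B → D
read 'a': D → E
read 'a': E → A
read 'b': A → B
read 'b': B → D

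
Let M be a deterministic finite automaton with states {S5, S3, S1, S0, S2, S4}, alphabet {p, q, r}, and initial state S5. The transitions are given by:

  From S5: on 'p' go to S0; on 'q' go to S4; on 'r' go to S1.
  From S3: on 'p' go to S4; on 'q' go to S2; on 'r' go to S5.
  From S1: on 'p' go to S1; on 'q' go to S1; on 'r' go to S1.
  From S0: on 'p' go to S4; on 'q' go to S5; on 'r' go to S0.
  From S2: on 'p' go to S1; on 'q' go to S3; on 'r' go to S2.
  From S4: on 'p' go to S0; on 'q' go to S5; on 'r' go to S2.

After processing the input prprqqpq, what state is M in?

S5 → S0 → S0 → S4 → S2 → S3 → S2 → S1 → S1

S1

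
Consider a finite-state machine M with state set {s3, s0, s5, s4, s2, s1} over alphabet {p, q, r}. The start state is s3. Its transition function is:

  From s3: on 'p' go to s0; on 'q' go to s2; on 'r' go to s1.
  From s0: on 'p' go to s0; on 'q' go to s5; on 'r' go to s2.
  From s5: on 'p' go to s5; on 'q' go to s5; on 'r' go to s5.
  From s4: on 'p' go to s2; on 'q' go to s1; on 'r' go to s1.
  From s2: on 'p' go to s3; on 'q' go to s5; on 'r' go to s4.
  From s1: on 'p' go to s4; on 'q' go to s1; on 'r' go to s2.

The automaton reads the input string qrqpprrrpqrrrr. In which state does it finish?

s4

start at s3
read 'q': s3 → s2
read 'r': s2 → s4
read 'q': s4 → s1
read 'p': s1 → s4
read 'p': s4 → s2
read 'r': s2 → s4
read 'r': s4 → s1
read 'r': s1 → s2
read 'p': s2 → s3
read 'q': s3 → s2
read 'r': s2 → s4
read 'r': s4 → s1
read 'r': s1 → s2
read 'r': s2 → s4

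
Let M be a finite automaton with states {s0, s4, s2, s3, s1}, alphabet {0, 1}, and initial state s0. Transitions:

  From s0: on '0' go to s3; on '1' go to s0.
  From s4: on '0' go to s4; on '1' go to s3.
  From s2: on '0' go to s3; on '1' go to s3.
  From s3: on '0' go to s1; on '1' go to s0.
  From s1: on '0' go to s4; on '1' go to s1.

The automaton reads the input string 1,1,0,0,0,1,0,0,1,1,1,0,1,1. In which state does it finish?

start at s0
read '1': s0 → s0
read '1': s0 → s0
read '0': s0 → s3
read '0': s3 → s1
read '0': s1 → s4
read '1': s4 → s3
read '0': s3 → s1
read '0': s1 → s4
read '1': s4 → s3
read '1': s3 → s0
read '1': s0 → s0
read '0': s0 → s3
read '1': s3 → s0
read '1': s0 → s0

s0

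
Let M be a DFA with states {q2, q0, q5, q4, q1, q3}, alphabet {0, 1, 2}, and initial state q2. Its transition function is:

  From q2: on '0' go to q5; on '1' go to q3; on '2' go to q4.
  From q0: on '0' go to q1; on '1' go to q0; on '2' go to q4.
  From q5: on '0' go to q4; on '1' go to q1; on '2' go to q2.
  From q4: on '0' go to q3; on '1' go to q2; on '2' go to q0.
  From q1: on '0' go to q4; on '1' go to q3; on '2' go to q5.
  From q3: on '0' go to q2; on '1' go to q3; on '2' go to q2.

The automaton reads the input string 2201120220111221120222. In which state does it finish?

q2 → q4 → q0 → q1 → q3 → q3 → q2 → q5 → q2 → q4 → q3 → q3 → q3 → q3 → q2 → q4 → q2 → q3 → q2 → q5 → q2 → q4 → q0

q0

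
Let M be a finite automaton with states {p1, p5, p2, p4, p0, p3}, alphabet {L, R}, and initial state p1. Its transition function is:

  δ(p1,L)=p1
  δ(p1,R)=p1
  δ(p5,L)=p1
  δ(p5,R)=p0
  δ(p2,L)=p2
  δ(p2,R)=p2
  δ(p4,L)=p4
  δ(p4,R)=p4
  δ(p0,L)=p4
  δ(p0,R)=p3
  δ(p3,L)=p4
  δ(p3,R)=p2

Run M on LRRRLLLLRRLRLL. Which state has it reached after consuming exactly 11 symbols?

start at p1
read 'L': p1 → p1
read 'R': p1 → p1
read 'R': p1 → p1
read 'R': p1 → p1
read 'L': p1 → p1
read 'L': p1 → p1
read 'L': p1 → p1
read 'L': p1 → p1
read 'R': p1 → p1
read 'R': p1 → p1
read 'L': p1 → p1
After 11 symbols: p1.

p1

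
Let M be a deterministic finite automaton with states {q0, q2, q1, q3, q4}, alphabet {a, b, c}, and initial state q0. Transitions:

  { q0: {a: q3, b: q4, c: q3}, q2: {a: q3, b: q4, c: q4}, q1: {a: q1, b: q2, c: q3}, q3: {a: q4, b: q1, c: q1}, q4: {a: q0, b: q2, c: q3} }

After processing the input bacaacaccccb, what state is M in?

start at q0
read 'b': q0 → q4
read 'a': q4 → q0
read 'c': q0 → q3
read 'a': q3 → q4
read 'a': q4 → q0
read 'c': q0 → q3
read 'a': q3 → q4
read 'c': q4 → q3
read 'c': q3 → q1
read 'c': q1 → q3
read 'c': q3 → q1
read 'b': q1 → q2

q2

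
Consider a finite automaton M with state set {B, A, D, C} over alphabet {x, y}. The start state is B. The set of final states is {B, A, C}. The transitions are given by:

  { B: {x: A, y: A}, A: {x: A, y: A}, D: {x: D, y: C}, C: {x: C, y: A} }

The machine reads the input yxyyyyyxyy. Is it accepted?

Yes

start at B
read 'y': B → A
read 'x': A → A
read 'y': A → A
read 'y': A → A
read 'y': A → A
read 'y': A → A
read 'y': A → A
read 'x': A → A
read 'y': A → A
read 'y': A → A
End state A is accepting.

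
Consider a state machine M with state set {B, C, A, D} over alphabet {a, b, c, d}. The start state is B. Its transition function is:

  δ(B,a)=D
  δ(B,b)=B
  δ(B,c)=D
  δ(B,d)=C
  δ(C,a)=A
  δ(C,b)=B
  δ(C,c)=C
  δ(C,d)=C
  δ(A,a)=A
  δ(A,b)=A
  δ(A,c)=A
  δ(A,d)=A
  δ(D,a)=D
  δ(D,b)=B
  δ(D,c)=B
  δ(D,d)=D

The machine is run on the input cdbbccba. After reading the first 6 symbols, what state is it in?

Trace: B -c-> D -d-> D -b-> B -b-> B -c-> D -c-> B
After 6 symbols: B.

B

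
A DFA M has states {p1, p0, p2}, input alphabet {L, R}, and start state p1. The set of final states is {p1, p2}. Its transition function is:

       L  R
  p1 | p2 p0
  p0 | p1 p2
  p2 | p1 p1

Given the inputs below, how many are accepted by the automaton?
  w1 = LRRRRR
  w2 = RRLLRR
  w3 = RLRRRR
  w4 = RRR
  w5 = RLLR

2

w1:
  start at p1
  read 'L': p1 → p2
  read 'R': p2 → p1
  read 'R': p1 → p0
  read 'R': p0 → p2
  read 'R': p2 → p1
  read 'R': p1 → p0
  end p0, rejected
w2:
  start at p1
  read 'R': p1 → p0
  read 'R': p0 → p2
  read 'L': p2 → p1
  read 'L': p1 → p2
  read 'R': p2 → p1
  read 'R': p1 → p0
  end p0, rejected
w3:
  start at p1
  read 'R': p1 → p0
  read 'L': p0 → p1
  read 'R': p1 → p0
  read 'R': p0 → p2
  read 'R': p2 → p1
  read 'R': p1 → p0
  end p0, rejected
w4:
  start at p1
  read 'R': p1 → p0
  read 'R': p0 → p2
  read 'R': p2 → p1
  end p1, accepted
w5:
  start at p1
  read 'R': p1 → p0
  read 'L': p0 → p1
  read 'L': p1 → p2
  read 'R': p2 → p1
  end p1, accepted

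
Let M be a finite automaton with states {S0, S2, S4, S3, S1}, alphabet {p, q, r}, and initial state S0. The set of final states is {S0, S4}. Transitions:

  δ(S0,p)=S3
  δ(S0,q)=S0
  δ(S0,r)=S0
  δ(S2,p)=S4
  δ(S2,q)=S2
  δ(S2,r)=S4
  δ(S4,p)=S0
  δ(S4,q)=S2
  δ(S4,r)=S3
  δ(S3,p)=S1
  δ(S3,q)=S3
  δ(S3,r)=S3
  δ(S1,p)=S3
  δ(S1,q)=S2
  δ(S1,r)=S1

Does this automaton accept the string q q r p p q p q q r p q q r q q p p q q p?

start at S0
read 'q': S0 → S0
read 'q': S0 → S0
read 'r': S0 → S0
read 'p': S0 → S3
read 'p': S3 → S1
read 'q': S1 → S2
read 'p': S2 → S4
read 'q': S4 → S2
read 'q': S2 → S2
read 'r': S2 → S4
read 'p': S4 → S0
read 'q': S0 → S0
read 'q': S0 → S0
read 'r': S0 → S0
read 'q': S0 → S0
read 'q': S0 → S0
read 'p': S0 → S3
read 'p': S3 → S1
read 'q': S1 → S2
read 'q': S2 → S2
read 'p': S2 → S4
End state S4 is accepting.

Yes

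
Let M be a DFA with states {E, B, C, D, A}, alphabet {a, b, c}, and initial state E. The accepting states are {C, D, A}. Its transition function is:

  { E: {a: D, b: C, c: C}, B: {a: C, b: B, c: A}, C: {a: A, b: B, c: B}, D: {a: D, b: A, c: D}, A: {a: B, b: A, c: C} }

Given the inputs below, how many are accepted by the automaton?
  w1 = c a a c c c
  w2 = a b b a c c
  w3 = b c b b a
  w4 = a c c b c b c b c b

w1: Trace: E -c-> C -a-> A -a-> B -c-> A -c-> C -c-> B  → end B, rejected
w2: Trace: E -a-> D -b-> A -b-> A -a-> B -c-> A -c-> C  → end C, accepted
w3: Trace: E -b-> C -c-> B -b-> B -b-> B -a-> C  → end C, accepted
w4: Trace: E -a-> D -c-> D -c-> D -b-> A -c-> C -b-> B -c-> A -b-> A -c-> C -b-> B  → end B, rejected

2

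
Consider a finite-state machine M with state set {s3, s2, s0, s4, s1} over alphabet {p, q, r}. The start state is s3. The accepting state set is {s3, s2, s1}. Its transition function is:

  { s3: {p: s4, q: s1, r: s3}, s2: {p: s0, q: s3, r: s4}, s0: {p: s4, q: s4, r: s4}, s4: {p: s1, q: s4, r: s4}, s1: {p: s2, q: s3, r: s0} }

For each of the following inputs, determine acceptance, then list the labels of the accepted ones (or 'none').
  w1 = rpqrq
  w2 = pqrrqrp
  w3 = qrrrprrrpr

w2

w1: s3 → s3 → s4 → s4 → s4 → s4  → end s4, rejected
w2: s3 → s4 → s4 → s4 → s4 → s4 → s4 → s1  → end s1, accepted
w3: s3 → s1 → s0 → s4 → s4 → s1 → s0 → s4 → s4 → s1 → s0  → end s0, rejected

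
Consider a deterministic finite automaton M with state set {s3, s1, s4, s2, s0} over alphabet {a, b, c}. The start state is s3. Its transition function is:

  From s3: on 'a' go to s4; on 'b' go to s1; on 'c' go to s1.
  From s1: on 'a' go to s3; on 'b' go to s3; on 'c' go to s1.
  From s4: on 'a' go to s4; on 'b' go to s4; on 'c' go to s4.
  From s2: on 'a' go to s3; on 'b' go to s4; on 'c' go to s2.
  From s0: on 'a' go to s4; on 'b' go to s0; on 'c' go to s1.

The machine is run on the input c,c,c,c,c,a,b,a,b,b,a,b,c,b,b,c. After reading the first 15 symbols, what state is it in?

s4

Trace: s3 -c-> s1 -c-> s1 -c-> s1 -c-> s1 -c-> s1 -a-> s3 -b-> s1 -a-> s3 -b-> s1 -b-> s3 -a-> s4 -b-> s4 -c-> s4 -b-> s4 -b-> s4
After 15 symbols: s4.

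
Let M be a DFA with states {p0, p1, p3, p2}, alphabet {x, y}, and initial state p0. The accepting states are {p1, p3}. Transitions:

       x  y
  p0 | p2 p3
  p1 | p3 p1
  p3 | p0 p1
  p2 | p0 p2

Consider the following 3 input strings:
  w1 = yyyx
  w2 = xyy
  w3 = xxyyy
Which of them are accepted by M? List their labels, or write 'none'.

w1, w3

w1: Trace: p0 -y-> p3 -y-> p1 -y-> p1 -x-> p3  → end p3, accepted
w2: Trace: p0 -x-> p2 -y-> p2 -y-> p2  → end p2, rejected
w3: Trace: p0 -x-> p2 -x-> p0 -y-> p3 -y-> p1 -y-> p1  → end p1, accepted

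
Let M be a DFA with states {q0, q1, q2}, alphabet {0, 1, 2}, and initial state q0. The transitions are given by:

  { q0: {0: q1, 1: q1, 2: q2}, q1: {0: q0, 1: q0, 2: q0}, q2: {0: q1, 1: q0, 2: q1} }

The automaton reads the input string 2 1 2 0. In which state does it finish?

q1

Trace: q0 -2-> q2 -1-> q0 -2-> q2 -0-> q1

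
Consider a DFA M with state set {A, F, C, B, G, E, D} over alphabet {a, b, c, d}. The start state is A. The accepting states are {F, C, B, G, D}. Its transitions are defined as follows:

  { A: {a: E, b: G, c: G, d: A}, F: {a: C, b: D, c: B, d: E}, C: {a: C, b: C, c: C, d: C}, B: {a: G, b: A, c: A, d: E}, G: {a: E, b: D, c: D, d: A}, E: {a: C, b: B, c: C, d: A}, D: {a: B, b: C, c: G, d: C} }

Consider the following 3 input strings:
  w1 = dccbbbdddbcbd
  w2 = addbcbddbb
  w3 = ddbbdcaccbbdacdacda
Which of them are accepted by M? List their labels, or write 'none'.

w1, w2, w3

w1: A → A → G → D → C → C → C → C → C → C → C → C → C → C  → end C, accepted
w2: A → E → A → A → G → D → C → C → C → C → C  → end C, accepted
w3: A → A → A → G → D → C → C → C → C → C → C → C → C → C → C → C → C → C → C → C  → end C, accepted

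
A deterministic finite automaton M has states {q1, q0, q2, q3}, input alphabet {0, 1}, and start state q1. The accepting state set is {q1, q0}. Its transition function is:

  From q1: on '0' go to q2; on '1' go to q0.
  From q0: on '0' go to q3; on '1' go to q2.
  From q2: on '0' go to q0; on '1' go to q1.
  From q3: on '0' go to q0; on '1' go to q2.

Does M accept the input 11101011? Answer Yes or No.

Trace: q1 -1-> q0 -1-> q2 -1-> q1 -0-> q2 -1-> q1 -0-> q2 -1-> q1 -1-> q0
End state q0 is accepting.

Yes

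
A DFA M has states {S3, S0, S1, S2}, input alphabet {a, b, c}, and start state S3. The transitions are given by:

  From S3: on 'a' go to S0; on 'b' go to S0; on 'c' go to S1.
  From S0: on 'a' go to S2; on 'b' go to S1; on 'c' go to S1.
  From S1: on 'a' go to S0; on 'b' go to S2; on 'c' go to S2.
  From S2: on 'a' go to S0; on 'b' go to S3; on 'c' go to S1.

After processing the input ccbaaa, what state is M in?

S0

Trace: S3 -c-> S1 -c-> S2 -b-> S3 -a-> S0 -a-> S2 -a-> S0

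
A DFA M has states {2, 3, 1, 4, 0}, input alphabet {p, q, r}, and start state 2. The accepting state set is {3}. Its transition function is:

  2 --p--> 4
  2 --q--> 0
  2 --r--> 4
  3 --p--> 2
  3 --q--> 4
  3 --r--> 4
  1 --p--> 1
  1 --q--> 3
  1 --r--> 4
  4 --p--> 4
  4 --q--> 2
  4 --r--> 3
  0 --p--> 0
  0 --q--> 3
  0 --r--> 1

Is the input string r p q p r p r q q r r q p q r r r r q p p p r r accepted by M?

start at 2
read 'r': 2 → 4
read 'p': 4 → 4
read 'q': 4 → 2
read 'p': 2 → 4
read 'r': 4 → 3
read 'p': 3 → 2
read 'r': 2 → 4
read 'q': 4 → 2
read 'q': 2 → 0
read 'r': 0 → 1
read 'r': 1 → 4
read 'q': 4 → 2
read 'p': 2 → 4
read 'q': 4 → 2
read 'r': 2 → 4
read 'r': 4 → 3
read 'r': 3 → 4
read 'r': 4 → 3
read 'q': 3 → 4
read 'p': 4 → 4
read 'p': 4 → 4
read 'p': 4 → 4
read 'r': 4 → 3
read 'r': 3 → 4
End state 4 is not accepting.

No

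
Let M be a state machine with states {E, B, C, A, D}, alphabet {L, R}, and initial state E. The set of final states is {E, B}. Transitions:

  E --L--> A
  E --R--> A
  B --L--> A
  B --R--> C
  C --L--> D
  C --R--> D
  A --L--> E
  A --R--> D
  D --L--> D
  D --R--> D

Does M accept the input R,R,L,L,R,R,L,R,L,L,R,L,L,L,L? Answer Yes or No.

Trace: E -R-> A -R-> D -L-> D -L-> D -R-> D -R-> D -L-> D -R-> D -L-> D -L-> D -R-> D -L-> D -L-> D -L-> D -L-> D
End state D is not accepting.

No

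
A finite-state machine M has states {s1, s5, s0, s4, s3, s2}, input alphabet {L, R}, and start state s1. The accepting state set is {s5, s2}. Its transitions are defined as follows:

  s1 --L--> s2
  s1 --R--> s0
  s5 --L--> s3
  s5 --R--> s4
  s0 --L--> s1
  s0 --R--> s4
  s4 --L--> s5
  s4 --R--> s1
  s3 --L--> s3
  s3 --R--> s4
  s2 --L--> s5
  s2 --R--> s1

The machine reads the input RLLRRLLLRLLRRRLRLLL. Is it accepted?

Yes

start at s1
read 'R': s1 → s0
read 'L': s0 → s1
read 'L': s1 → s2
read 'R': s2 → s1
read 'R': s1 → s0
read 'L': s0 → s1
read 'L': s1 → s2
read 'L': s2 → s5
read 'R': s5 → s4
read 'L': s4 → s5
read 'L': s5 → s3
read 'R': s3 → s4
read 'R': s4 → s1
read 'R': s1 → s0
read 'L': s0 → s1
read 'R': s1 → s0
read 'L': s0 → s1
read 'L': s1 → s2
read 'L': s2 → s5
End state s5 is accepting.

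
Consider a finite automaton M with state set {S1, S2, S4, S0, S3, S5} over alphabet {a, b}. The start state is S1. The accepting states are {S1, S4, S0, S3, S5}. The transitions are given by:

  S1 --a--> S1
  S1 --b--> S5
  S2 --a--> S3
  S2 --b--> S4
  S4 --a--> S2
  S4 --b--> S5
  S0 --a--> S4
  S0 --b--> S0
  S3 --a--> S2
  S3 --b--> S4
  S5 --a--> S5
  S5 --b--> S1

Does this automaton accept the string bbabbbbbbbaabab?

S1 → S5 → S1 → S1 → S5 → S1 → S5 → S1 → S5 → S1 → S5 → S5 → S5 → S1 → S1 → S5
End state S5 is accepting.

Yes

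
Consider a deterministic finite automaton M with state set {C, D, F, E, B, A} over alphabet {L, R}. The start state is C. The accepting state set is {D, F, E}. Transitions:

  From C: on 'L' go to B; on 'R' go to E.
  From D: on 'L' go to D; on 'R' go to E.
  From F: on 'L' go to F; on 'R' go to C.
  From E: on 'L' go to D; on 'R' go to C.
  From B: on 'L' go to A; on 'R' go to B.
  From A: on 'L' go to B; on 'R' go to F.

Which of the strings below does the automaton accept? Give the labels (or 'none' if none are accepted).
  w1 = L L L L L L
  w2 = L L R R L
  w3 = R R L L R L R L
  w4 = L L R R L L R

w1: Trace: C -L-> B -L-> A -L-> B -L-> A -L-> B -L-> A  → end A, rejected
w2: Trace: C -L-> B -L-> A -R-> F -R-> C -L-> B  → end B, rejected
w3: Trace: C -R-> E -R-> C -L-> B -L-> A -R-> F -L-> F -R-> C -L-> B  → end B, rejected
w4: Trace: C -L-> B -L-> A -R-> F -R-> C -L-> B -L-> A -R-> F  → end F, accepted

w4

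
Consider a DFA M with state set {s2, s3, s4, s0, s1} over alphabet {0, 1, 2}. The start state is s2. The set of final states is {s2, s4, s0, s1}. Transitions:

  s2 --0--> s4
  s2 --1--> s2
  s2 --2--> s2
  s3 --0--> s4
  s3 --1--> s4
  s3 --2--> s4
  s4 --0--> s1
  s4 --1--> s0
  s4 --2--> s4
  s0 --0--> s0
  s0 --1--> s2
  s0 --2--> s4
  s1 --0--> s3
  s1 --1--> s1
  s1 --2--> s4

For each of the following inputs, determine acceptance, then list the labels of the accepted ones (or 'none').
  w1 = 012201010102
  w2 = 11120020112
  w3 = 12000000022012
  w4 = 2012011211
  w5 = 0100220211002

w1: Trace: s2 -0-> s4 -1-> s0 -2-> s4 -2-> s4 -0-> s1 -1-> s1 -0-> s3 -1-> s4 -0-> s1 -1-> s1 -0-> s3 -2-> s4  → end s4, accepted
w2: Trace: s2 -1-> s2 -1-> s2 -1-> s2 -2-> s2 -0-> s4 -0-> s1 -2-> s4 -0-> s1 -1-> s1 -1-> s1 -2-> s4  → end s4, accepted
w3: Trace: s2 -1-> s2 -2-> s2 -0-> s4 -0-> s1 -0-> s3 -0-> s4 -0-> s1 -0-> s3 -0-> s4 -2-> s4 -2-> s4 -0-> s1 -1-> s1 -2-> s4  → end s4, accepted
w4: Trace: s2 -2-> s2 -0-> s4 -1-> s0 -2-> s4 -0-> s1 -1-> s1 -1-> s1 -2-> s4 -1-> s0 -1-> s2  → end s2, accepted
w5: Trace: s2 -0-> s4 -1-> s0 -0-> s0 -0-> s0 -2-> s4 -2-> s4 -0-> s1 -2-> s4 -1-> s0 -1-> s2 -0-> s4 -0-> s1 -2-> s4  → end s4, accepted

w1, w2, w3, w4, w5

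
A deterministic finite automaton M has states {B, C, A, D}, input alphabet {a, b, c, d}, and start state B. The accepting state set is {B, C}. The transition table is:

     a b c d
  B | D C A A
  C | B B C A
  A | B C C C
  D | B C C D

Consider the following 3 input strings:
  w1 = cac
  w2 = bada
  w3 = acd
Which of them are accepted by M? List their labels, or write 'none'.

w2

w1: Trace: B -c-> A -a-> B -c-> A  → end A, rejected
w2: Trace: B -b-> C -a-> B -d-> A -a-> B  → end B, accepted
w3: Trace: B -a-> D -c-> C -d-> A  → end A, rejected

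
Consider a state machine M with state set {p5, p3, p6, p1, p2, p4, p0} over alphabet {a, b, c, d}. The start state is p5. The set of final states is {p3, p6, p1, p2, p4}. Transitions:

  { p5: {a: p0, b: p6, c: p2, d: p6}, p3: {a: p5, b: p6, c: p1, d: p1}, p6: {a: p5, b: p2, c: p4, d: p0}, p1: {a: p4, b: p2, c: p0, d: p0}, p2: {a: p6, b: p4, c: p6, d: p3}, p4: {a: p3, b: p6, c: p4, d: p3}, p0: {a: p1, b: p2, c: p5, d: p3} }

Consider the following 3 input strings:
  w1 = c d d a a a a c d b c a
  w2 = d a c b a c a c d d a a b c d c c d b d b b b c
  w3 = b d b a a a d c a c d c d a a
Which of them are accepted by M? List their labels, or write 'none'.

w2, w3

w1: Trace: p5 -c-> p2 -d-> p3 -d-> p1 -a-> p4 -a-> p3 -a-> p5 -a-> p0 -c-> p5 -d-> p6 -b-> p2 -c-> p6 -a-> p5  → end p5, rejected
w2: Trace: p5 -d-> p6 -a-> p5 -c-> p2 -b-> p4 -a-> p3 -c-> p1 -a-> p4 -c-> p4 -d-> p3 -d-> p1 -a-> p4 -a-> p3 -b-> p6 -c-> p4 -d-> p3 -c-> p1 -c-> p0 -d-> p3 -b-> p6 -d-> p0 -b-> p2 -b-> p4 -b-> p6 -c-> p4  → end p4, accepted
w3: Trace: p5 -b-> p6 -d-> p0 -b-> p2 -a-> p6 -a-> p5 -a-> p0 -d-> p3 -c-> p1 -a-> p4 -c-> p4 -d-> p3 -c-> p1 -d-> p0 -a-> p1 -a-> p4  → end p4, accepted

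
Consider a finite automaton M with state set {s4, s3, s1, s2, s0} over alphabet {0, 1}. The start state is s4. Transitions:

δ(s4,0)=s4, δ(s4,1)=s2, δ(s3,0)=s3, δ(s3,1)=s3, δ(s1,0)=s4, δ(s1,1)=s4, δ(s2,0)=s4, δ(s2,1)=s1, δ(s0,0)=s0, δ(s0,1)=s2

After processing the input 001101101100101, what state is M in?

s2

start at s4
read '0': s4 → s4
read '0': s4 → s4
read '1': s4 → s2
read '1': s2 → s1
read '0': s1 → s4
read '1': s4 → s2
read '1': s2 → s1
read '0': s1 → s4
read '1': s4 → s2
read '1': s2 → s1
read '0': s1 → s4
read '0': s4 → s4
read '1': s4 → s2
read '0': s2 → s4
read '1': s4 → s2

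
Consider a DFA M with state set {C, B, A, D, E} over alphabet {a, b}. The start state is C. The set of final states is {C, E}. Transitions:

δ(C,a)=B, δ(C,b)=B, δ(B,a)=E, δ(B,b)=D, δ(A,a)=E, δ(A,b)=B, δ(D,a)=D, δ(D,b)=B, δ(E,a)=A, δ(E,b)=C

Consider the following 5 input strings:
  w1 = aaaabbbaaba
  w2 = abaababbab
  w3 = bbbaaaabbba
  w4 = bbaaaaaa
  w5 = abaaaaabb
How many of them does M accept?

w1:
  start at C
  read 'a': C → B
  read 'a': B → E
  read 'a': E → A
  read 'a': A → E
  read 'b': E → C
  read 'b': C → B
  read 'b': B → D
  read 'a': D → D
  read 'a': D → D
  read 'b': D → B
  read 'a': B → E
  end E, accepted
w2:
  start at C
  read 'a': C → B
  read 'b': B → D
  read 'a': D → D
  read 'a': D → D
  read 'b': D → B
  read 'a': B → E
  read 'b': E → C
  read 'b': C → B
  read 'a': B → E
  read 'b': E → C
  end C, accepted
w3:
  start at C
  read 'b': C → B
  read 'b': B → D
  read 'b': D → B
  read 'a': B → E
  read 'a': E → A
  read 'a': A → E
  read 'a': E → A
  read 'b': A → B
  read 'b': B → D
  read 'b': D → B
  read 'a': B → E
  end E, accepted
w4:
  start at C
  read 'b': C → B
  read 'b': B → D
  read 'a': D → D
  read 'a': D → D
  read 'a': D → D
  read 'a': D → D
  read 'a': D → D
  read 'a': D → D
  end D, rejected
w5:
  start at C
  read 'a': C → B
  read 'b': B → D
  read 'a': D → D
  read 'a': D → D
  read 'a': D → D
  read 'a': D → D
  read 'a': D → D
  read 'b': D → B
  read 'b': B → D
  end D, rejected

3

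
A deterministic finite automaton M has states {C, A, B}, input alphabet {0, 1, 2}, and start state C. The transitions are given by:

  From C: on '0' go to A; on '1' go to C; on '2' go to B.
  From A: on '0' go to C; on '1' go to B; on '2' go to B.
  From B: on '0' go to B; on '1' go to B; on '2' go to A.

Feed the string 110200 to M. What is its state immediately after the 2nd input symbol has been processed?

Trace: C -1-> C -1-> C
After 2 symbols: C.

C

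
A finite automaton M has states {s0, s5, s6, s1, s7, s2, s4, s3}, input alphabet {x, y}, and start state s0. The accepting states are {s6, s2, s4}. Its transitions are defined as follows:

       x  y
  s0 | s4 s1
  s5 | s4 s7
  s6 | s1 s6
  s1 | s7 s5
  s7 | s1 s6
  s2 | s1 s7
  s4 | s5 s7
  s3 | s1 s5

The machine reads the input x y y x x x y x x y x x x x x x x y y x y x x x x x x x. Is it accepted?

Yes

start at s0
read 'x': s0 → s4
read 'y': s4 → s7
read 'y': s7 → s6
read 'x': s6 → s1
read 'x': s1 → s7
read 'x': s7 → s1
read 'y': s1 → s5
read 'x': s5 → s4
read 'x': s4 → s5
read 'y': s5 → s7
read 'x': s7 → s1
read 'x': s1 → s7
read 'x': s7 → s1
read 'x': s1 → s7
read 'x': s7 → s1
read 'x': s1 → s7
read 'x': s7 → s1
read 'y': s1 → s5
read 'y': s5 → s7
read 'x': s7 → s1
read 'y': s1 → s5
read 'x': s5 → s4
read 'x': s4 → s5
read 'x': s5 → s4
read 'x': s4 → s5
read 'x': s5 → s4
read 'x': s4 → s5
read 'x': s5 → s4
End state s4 is accepting.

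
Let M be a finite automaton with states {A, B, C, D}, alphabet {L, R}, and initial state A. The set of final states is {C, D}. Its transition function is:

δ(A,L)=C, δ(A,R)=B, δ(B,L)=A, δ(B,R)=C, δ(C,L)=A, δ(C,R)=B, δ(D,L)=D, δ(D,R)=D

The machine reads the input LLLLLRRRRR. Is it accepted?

No

A → C → A → C → A → C → B → C → B → C → B
End state B is not accepting.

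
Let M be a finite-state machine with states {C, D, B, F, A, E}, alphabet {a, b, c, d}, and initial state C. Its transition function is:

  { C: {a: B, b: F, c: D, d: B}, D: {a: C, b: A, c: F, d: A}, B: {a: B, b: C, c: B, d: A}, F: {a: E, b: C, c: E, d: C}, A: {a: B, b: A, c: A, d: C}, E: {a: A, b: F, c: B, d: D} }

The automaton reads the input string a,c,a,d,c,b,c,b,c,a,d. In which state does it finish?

A

Trace: C -a-> B -c-> B -a-> B -d-> A -c-> A -b-> A -c-> A -b-> A -c-> A -a-> B -d-> A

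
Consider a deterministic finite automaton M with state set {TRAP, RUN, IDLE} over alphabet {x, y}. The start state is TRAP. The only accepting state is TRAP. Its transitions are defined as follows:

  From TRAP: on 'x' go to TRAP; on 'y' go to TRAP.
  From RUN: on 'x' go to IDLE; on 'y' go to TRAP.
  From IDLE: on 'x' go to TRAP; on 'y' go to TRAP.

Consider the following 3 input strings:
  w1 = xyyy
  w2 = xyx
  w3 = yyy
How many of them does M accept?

w1:
  start at TRAP
  read 'x': TRAP → TRAP
  read 'y': TRAP → TRAP
  read 'y': TRAP → TRAP
  read 'y': TRAP → TRAP
  end TRAP, accepted
w2:
  start at TRAP
  read 'x': TRAP → TRAP
  read 'y': TRAP → TRAP
  read 'x': TRAP → TRAP
  end TRAP, accepted
w3:
  start at TRAP
  read 'y': TRAP → TRAP
  read 'y': TRAP → TRAP
  read 'y': TRAP → TRAP
  end TRAP, accepted

3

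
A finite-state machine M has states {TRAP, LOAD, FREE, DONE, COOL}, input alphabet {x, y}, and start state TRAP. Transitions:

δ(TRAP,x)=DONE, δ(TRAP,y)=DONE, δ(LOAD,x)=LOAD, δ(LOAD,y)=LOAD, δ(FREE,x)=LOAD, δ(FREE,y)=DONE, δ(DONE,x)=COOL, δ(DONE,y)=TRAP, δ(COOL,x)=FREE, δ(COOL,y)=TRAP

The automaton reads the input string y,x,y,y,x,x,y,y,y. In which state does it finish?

start at TRAP
read 'y': TRAP → DONE
read 'x': DONE → COOL
read 'y': COOL → TRAP
read 'y': TRAP → DONE
read 'x': DONE → COOL
read 'x': COOL → FREE
read 'y': FREE → DONE
read 'y': DONE → TRAP
read 'y': TRAP → DONE

DONE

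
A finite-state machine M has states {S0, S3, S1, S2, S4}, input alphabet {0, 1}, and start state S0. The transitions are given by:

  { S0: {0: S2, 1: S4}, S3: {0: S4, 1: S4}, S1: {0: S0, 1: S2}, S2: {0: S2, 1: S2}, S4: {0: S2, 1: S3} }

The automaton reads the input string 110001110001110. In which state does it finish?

start at S0
read '1': S0 → S4
read '1': S4 → S3
read '0': S3 → S4
read '0': S4 → S2
read '0': S2 → S2
read '1': S2 → S2
read '1': S2 → S2
read '1': S2 → S2
read '0': S2 → S2
read '0': S2 → S2
read '0': S2 → S2
read '1': S2 → S2
read '1': S2 → S2
read '1': S2 → S2
read '0': S2 → S2

S2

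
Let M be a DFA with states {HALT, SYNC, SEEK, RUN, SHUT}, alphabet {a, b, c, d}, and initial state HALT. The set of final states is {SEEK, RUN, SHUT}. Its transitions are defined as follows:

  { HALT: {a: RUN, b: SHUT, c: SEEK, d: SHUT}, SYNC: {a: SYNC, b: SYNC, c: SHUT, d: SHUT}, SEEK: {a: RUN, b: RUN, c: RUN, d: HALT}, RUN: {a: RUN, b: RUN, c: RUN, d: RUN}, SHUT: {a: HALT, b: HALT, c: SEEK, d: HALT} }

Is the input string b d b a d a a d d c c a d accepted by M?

start at HALT
read 'b': HALT → SHUT
read 'd': SHUT → HALT
read 'b': HALT → SHUT
read 'a': SHUT → HALT
read 'd': HALT → SHUT
read 'a': SHUT → HALT
read 'a': HALT → RUN
read 'd': RUN → RUN
read 'd': RUN → RUN
read 'c': RUN → RUN
read 'c': RUN → RUN
read 'a': RUN → RUN
read 'd': RUN → RUN
End state RUN is accepting.

Yes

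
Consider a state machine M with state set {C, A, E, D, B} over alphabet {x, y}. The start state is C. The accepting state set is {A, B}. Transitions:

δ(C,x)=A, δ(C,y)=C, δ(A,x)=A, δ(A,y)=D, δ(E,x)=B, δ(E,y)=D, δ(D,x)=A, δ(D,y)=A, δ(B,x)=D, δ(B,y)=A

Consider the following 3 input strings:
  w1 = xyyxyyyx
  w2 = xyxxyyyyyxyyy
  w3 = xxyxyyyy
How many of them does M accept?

w1:
  start at C
  read 'x': C → A
  read 'y': A → D
  read 'y': D → A
  read 'x': A → A
  read 'y': A → D
  read 'y': D → A
  read 'y': A → D
  read 'x': D → A
  end A, accepted
w2:
  start at C
  read 'x': C → A
  read 'y': A → D
  read 'x': D → A
  read 'x': A → A
  read 'y': A → D
  read 'y': D → A
  read 'y': A → D
  read 'y': D → A
  read 'y': A → D
  read 'x': D → A
  read 'y': A → D
  read 'y': D → A
  read 'y': A → D
  end D, rejected
w3:
  start at C
  read 'x': C → A
  read 'x': A → A
  read 'y': A → D
  read 'x': D → A
  read 'y': A → D
  read 'y': D → A
  read 'y': A → D
  read 'y': D → A
  end A, accepted

2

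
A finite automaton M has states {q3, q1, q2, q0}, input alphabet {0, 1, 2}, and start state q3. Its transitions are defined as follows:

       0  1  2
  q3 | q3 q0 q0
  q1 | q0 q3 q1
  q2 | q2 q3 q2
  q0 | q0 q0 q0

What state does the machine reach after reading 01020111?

start at q3
read '0': q3 → q3
read '1': q3 → q0
read '0': q0 → q0
read '2': q0 → q0
read '0': q0 → q0
read '1': q0 → q0
read '1': q0 → q0
read '1': q0 → q0

q0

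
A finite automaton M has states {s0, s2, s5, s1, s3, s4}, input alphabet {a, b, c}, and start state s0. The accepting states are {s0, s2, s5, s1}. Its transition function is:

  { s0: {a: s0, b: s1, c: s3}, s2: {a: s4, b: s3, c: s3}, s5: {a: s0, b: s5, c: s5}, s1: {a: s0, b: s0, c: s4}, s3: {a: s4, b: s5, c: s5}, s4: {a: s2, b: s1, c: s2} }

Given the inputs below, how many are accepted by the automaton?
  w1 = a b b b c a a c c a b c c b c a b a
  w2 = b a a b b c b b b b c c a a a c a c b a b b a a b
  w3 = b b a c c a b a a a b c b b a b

w1:
  start at s0
  read 'a': s0 → s0
  read 'b': s0 → s1
  read 'b': s1 → s0
  read 'b': s0 → s1
  read 'c': s1 → s4
  read 'a': s4 → s2
  read 'a': s2 → s4
  read 'c': s4 → s2
  read 'c': s2 → s3
  read 'a': s3 → s4
  read 'b': s4 → s1
  read 'c': s1 → s4
  read 'c': s4 → s2
  read 'b': s2 → s3
  read 'c': s3 → s5
  read 'a': s5 → s0
  read 'b': s0 → s1
  read 'a': s1 → s0
  end s0, accepted
w2:
  start at s0
  read 'b': s0 → s1
  read 'a': s1 → s0
  read 'a': s0 → s0
  read 'b': s0 → s1
  read 'b': s1 → s0
  read 'c': s0 → s3
  read 'b': s3 → s5
  read 'b': s5 → s5
  read 'b': s5 → s5
  read 'b': s5 → s5
  read 'c': s5 → s5
  read 'c': s5 → s5
  read 'a': s5 → s0
  read 'a': s0 → s0
  read 'a': s0 → s0
  read 'c': s0 → s3
  read 'a': s3 → s4
  read 'c': s4 → s2
  read 'b': s2 → s3
  read 'a': s3 → s4
  read 'b': s4 → s1
  read 'b': s1 → s0
  read 'a': s0 → s0
  read 'a': s0 → s0
  read 'b': s0 → s1
  end s1, accepted
w3:
  start at s0
  read 'b': s0 → s1
  read 'b': s1 → s0
  read 'a': s0 → s0
  read 'c': s0 → s3
  read 'c': s3 → s5
  read 'a': s5 → s0
  read 'b': s0 → s1
  read 'a': s1 → s0
  read 'a': s0 → s0
  read 'a': s0 → s0
  read 'b': s0 → s1
  read 'c': s1 → s4
  read 'b': s4 → s1
  read 'b': s1 → s0
  read 'a': s0 → s0
  read 'b': s0 → s1
  end s1, accepted

3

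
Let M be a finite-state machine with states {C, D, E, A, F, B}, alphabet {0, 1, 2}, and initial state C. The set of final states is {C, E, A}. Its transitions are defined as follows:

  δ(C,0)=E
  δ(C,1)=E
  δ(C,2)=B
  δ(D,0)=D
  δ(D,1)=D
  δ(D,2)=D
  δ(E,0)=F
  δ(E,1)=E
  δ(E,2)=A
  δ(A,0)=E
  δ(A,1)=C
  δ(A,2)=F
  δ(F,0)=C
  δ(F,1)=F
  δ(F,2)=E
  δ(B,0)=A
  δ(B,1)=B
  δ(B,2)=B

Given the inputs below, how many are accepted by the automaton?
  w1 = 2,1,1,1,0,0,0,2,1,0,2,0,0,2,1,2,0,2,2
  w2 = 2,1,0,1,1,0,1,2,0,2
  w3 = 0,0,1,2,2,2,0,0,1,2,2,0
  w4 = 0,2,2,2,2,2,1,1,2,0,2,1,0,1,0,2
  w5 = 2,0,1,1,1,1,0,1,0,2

3

w1: Trace: C -2-> B -1-> B -1-> B -1-> B -0-> A -0-> E -0-> F -2-> E -1-> E -0-> F -2-> E -0-> F -0-> C -2-> B -1-> B -2-> B -0-> A -2-> F -2-> E  → end E, accepted
w2: Trace: C -2-> B -1-> B -0-> A -1-> C -1-> E -0-> F -1-> F -2-> E -0-> F -2-> E  → end E, accepted
w3: Trace: C -0-> E -0-> F -1-> F -2-> E -2-> A -2-> F -0-> C -0-> E -1-> E -2-> A -2-> F -0-> C  → end C, accepted
w4: Trace: C -0-> E -2-> A -2-> F -2-> E -2-> A -2-> F -1-> F -1-> F -2-> E -0-> F -2-> E -1-> E -0-> F -1-> F -0-> C -2-> B  → end B, rejected
w5: Trace: C -2-> B -0-> A -1-> C -1-> E -1-> E -1-> E -0-> F -1-> F -0-> C -2-> B  → end B, rejected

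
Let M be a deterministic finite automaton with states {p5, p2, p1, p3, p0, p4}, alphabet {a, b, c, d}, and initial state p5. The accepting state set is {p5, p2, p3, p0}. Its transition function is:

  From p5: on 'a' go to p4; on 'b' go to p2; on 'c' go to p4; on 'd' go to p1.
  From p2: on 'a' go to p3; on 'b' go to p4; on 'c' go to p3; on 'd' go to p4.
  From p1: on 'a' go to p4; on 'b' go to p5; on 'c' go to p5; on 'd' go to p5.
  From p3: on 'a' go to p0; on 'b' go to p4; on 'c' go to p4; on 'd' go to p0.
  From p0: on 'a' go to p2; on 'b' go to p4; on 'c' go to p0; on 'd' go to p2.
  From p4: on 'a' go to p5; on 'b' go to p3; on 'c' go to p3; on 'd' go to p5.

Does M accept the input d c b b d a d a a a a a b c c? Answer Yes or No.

start at p5
read 'd': p5 → p1
read 'c': p1 → p5
read 'b': p5 → p2
read 'b': p2 → p4
read 'd': p4 → p5
read 'a': p5 → p4
read 'd': p4 → p5
read 'a': p5 → p4
read 'a': p4 → p5
read 'a': p5 → p4
read 'a': p4 → p5
read 'a': p5 → p4
read 'b': p4 → p3
read 'c': p3 → p4
read 'c': p4 → p3
End state p3 is accepting.

Yes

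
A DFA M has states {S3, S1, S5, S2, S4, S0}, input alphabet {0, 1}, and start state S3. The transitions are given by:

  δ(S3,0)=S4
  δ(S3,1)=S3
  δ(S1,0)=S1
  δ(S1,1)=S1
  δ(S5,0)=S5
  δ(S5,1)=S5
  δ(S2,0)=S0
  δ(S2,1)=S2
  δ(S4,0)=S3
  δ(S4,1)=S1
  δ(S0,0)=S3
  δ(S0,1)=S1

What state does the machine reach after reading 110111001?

S1

start at S3
read '1': S3 → S3
read '1': S3 → S3
read '0': S3 → S4
read '1': S4 → S1
read '1': S1 → S1
read '1': S1 → S1
read '0': S1 → S1
read '0': S1 → S1
read '1': S1 → S1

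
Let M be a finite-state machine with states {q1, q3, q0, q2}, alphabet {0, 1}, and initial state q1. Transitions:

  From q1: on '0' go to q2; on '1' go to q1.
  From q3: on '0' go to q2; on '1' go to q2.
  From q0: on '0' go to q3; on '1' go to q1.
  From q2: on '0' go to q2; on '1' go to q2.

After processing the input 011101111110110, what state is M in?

q2

start at q1
read '0': q1 → q2
read '1': q2 → q2
read '1': q2 → q2
read '1': q2 → q2
read '0': q2 → q2
read '1': q2 → q2
read '1': q2 → q2
read '1': q2 → q2
read '1': q2 → q2
read '1': q2 → q2
read '1': q2 → q2
read '0': q2 → q2
read '1': q2 → q2
read '1': q2 → q2
read '0': q2 → q2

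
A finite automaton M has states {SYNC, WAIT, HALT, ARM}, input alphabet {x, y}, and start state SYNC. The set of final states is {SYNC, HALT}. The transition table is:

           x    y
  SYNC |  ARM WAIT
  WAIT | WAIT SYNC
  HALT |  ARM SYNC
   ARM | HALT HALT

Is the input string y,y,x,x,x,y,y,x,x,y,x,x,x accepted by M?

No

Trace: SYNC -y-> WAIT -y-> SYNC -x-> ARM -x-> HALT -x-> ARM -y-> HALT -y-> SYNC -x-> ARM -x-> HALT -y-> SYNC -x-> ARM -x-> HALT -x-> ARM
End state ARM is not accepting.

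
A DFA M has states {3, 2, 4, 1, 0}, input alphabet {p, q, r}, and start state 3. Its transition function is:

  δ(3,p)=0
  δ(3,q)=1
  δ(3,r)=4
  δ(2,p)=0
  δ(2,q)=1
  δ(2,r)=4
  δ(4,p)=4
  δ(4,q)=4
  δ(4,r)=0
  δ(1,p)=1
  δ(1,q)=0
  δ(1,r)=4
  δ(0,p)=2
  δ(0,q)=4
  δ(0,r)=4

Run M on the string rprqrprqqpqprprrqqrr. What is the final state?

4

3 → 4 → 4 → 0 → 4 → 0 → 2 → 4 → 4 → 4 → 4 → 4 → 4 → 0 → 2 → 4 → 0 → 4 → 4 → 0 → 4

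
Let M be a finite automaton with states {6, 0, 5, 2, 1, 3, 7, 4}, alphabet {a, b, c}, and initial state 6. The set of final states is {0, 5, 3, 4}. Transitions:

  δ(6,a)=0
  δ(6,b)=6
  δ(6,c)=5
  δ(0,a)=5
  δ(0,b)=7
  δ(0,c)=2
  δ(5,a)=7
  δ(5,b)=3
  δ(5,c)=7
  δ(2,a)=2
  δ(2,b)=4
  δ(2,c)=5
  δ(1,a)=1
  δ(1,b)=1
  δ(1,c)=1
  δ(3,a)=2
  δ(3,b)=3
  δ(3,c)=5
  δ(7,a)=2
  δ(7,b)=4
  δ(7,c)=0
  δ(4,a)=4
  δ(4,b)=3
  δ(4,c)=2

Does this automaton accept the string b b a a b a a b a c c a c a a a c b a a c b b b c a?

Trace: 6 -b-> 6 -b-> 6 -a-> 0 -a-> 5 -b-> 3 -a-> 2 -a-> 2 -b-> 4 -a-> 4 -c-> 2 -c-> 5 -a-> 7 -c-> 0 -a-> 5 -a-> 7 -a-> 2 -c-> 5 -b-> 3 -a-> 2 -a-> 2 -c-> 5 -b-> 3 -b-> 3 -b-> 3 -c-> 5 -a-> 7
End state 7 is not accepting.

No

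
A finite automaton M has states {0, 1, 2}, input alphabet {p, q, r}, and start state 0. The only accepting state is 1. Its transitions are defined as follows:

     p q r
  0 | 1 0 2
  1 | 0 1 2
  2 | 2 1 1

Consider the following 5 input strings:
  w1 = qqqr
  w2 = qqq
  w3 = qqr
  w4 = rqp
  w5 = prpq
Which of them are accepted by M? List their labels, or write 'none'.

w1: 0 → 0 → 0 → 0 → 2  → end 2, rejected
w2: 0 → 0 → 0 → 0  → end 0, rejected
w3: 0 → 0 → 0 → 2  → end 2, rejected
w4: 0 → 2 → 1 → 0  → end 0, rejected
w5: 0 → 1 → 2 → 2 → 1  → end 1, accepted

w5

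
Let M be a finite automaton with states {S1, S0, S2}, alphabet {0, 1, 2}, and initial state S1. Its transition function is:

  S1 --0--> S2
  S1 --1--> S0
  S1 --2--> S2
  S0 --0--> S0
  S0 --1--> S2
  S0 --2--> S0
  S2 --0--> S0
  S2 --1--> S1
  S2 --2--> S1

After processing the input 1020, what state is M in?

Trace: S1 -1-> S0 -0-> S0 -2-> S0 -0-> S0

S0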